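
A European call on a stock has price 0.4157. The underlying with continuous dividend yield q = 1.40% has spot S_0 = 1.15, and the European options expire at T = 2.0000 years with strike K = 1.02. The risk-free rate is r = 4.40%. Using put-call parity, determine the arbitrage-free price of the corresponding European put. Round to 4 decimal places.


Put-call parity: C - P = S_0 * exp(-qT) - K * exp(-rT).
S_0 * exp(-qT) = 1.1500 * 0.97238837 = 1.11824662
K * exp(-rT) = 1.0200 * 0.91576088 = 0.93407609
P = C - S*exp(-qT) + K*exp(-rT)
P = 0.4157 - 1.11824662 + 0.93407609 = 0.2315

Answer: Put price = 0.2315


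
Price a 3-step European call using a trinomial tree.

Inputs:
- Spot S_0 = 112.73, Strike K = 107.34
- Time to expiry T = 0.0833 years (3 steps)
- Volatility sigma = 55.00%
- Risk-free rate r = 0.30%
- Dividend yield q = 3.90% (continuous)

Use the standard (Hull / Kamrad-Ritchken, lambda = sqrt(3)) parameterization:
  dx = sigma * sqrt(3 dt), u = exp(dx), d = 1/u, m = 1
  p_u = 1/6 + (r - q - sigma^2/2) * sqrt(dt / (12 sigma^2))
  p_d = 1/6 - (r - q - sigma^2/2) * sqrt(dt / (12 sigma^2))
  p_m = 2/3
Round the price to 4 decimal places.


Answer: Price = V(0,0) = 9.8594

Derivation:
dt = T/N = 0.027767; dx = sigma*sqrt(3*dt) = 0.158740
u = exp(dx) = 1.172033; d = 1/u = 0.853219
p_u = 0.150290, p_m = 0.666667, p_d = 0.183044
Discount per step: exp(-r*dt) = 0.999917
Stock lattice S(k, j) with j the centered position index:
  k=0: S(0,+0) = 112.7300
  k=1: S(1,-1) = 96.1833; S(1,+0) = 112.7300; S(1,+1) = 132.1232
  k=2: S(2,-2) = 82.0654; S(2,-1) = 96.1833; S(2,+0) = 112.7300; S(2,+1) = 132.1232; S(2,+2) = 154.8528
  k=3: S(3,-3) = 70.0197; S(3,-2) = 82.0654; S(3,-1) = 96.1833; S(3,+0) = 112.7300; S(3,+1) = 132.1232; S(3,+2) = 154.8528; S(3,+3) = 181.4925
Terminal payoffs V(N, j) = max(S_T - K, 0):
  V(3,-3) = 0.000000; V(3,-2) = 0.000000; V(3,-1) = 0.000000; V(3,+0) = 5.390000; V(3,+1) = 24.783243; V(3,+2) = 47.512757; V(3,+3) = 74.152491
Backward induction: V(k, j) = exp(-r*dt) * [p_u * V(k+1, j+1) + p_m * V(k+1, j) + p_d * V(k+1, j-1)]
  V(2,-2) = exp(-r*dt) * [p_u*0.000000 + p_m*0.000000 + p_d*0.000000] = 0.000000
  V(2,-1) = exp(-r*dt) * [p_u*5.390000 + p_m*0.000000 + p_d*0.000000] = 0.809995
  V(2,+0) = exp(-r*dt) * [p_u*24.783243 + p_m*5.390000 + p_d*0.000000] = 7.317393
  V(2,+1) = exp(-r*dt) * [p_u*47.512757 + p_m*24.783243 + p_d*5.390000] = 24.647397
  V(2,+2) = exp(-r*dt) * [p_u*74.152491 + p_m*47.512757 + p_d*24.783243] = 47.352003
  V(1,-1) = exp(-r*dt) * [p_u*7.317393 + p_m*0.809995 + p_d*0.000000] = 1.639589
  V(1,+0) = exp(-r*dt) * [p_u*24.647397 + p_m*7.317393 + p_d*0.809995] = 8.730052
  V(1,+1) = exp(-r*dt) * [p_u*47.352003 + p_m*24.647397 + p_d*7.317393] = 24.885450
  V(0,+0) = exp(-r*dt) * [p_u*24.885450 + p_m*8.730052 + p_d*1.639589] = 9.859359


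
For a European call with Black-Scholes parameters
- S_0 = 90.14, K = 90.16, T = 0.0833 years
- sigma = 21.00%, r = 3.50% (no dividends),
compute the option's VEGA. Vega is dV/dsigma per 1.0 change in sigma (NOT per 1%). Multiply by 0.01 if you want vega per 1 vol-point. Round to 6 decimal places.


Answer: Vega = 10.349917

Derivation:
d1 = 0.0747473765; d2 = 0.0141377238
phi(d1) = 0.3978293564; exp(-qT) = 1.0000000000; exp(-rT) = 0.9970887459
Vega = S * exp(-qT) * phi(d1) * sqrt(T) = 90.1400 * 1.0000000000 * 0.3978293564 * 0.2886173938 = 10.349917


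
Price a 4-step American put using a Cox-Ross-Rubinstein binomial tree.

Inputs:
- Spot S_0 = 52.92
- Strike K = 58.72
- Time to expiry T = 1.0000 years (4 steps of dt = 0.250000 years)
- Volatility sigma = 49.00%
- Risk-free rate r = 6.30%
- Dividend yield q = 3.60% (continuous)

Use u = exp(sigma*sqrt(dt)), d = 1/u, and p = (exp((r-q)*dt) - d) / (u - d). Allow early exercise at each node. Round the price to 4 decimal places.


dt = T/N = 0.250000
u = exp(sigma*sqrt(dt)) = 1.277621; d = 1/u = 0.782705
p = (exp((r-q)*dt) - d) / (u - d) = 0.452739
Discount per step: exp(-r*dt) = 0.984373
Stock lattice S(k, i) with i counting down-moves:
  k=0: S(0,0) = 52.9200
  k=1: S(1,0) = 67.6117; S(1,1) = 41.4207
  k=2: S(2,0) = 86.3822; S(2,1) = 52.9200; S(2,2) = 32.4202
  k=3: S(3,0) = 110.3637; S(3,1) = 67.6117; S(3,2) = 41.4207; S(3,3) = 25.3754
  k=4: S(4,0) = 141.0030; S(4,1) = 86.3822; S(4,2) = 52.9200; S(4,3) = 32.4202; S(4,4) = 19.8615
Terminal payoffs V(N, i) = max(K - S_T, 0):
  V(4,0) = 0.000000; V(4,1) = 0.000000; V(4,2) = 5.800000; V(4,3) = 26.299811; V(4,4) = 38.858537
Backward induction: V(k, i) = exp(-r*dt) * [p * V(k+1, i) + (1-p) * V(k+1, i+1)]; then take max(V_cont, immediate exercise) for American.
  V(3,0) = exp(-r*dt) * [p*0.000000 + (1-p)*0.000000] = 0.000000; exercise = 0.000000; V(3,0) = max -> 0.000000
  V(3,1) = exp(-r*dt) * [p*0.000000 + (1-p)*5.800000] = 3.124511; exercise = 0.000000; V(3,1) = max -> 3.124511
  V(3,2) = exp(-r*dt) * [p*5.800000 + (1-p)*26.299811] = 16.752795; exercise = 17.299276; V(3,2) = max -> 17.299276
  V(3,3) = exp(-r*dt) * [p*26.299811 + (1-p)*38.858537] = 32.654330; exercise = 33.344571; V(3,3) = max -> 33.344571
  V(2,0) = exp(-r*dt) * [p*0.000000 + (1-p)*3.124511] = 1.683202; exercise = 0.000000; V(2,0) = max -> 1.683202
  V(2,1) = exp(-r*dt) * [p*3.124511 + (1-p)*17.299276] = 10.711756; exercise = 5.800000; V(2,1) = max -> 10.711756
  V(2,2) = exp(-r*dt) * [p*17.299276 + (1-p)*33.344571] = 25.672689; exercise = 26.299811; V(2,2) = max -> 26.299811
  V(1,0) = exp(-r*dt) * [p*1.683202 + (1-p)*10.711756] = 6.520661; exercise = 0.000000; V(1,0) = max -> 6.520661
  V(1,1) = exp(-r*dt) * [p*10.711756 + (1-p)*26.299811] = 18.941791; exercise = 17.299276; V(1,1) = max -> 18.941791
  V(0,0) = exp(-r*dt) * [p*6.520661 + (1-p)*18.941791] = 13.110137; exercise = 5.800000; V(0,0) = max -> 13.110137

Answer: Price = V(0,0) = 13.1101


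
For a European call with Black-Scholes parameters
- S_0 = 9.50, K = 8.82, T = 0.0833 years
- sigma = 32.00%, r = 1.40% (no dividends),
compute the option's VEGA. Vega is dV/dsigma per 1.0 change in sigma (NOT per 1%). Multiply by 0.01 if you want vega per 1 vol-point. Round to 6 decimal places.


Answer: Vega = 0.753782

Derivation:
d1 = 0.8629622025; d2 = 0.7706046365
phi(d1) = 0.2749157987; exp(-qT) = 1.0000000000; exp(-rT) = 0.9988344797
Vega = S * exp(-qT) * phi(d1) * sqrt(T) = 9.5000 * 1.0000000000 * 0.2749157987 * 0.2886173938 = 0.753782


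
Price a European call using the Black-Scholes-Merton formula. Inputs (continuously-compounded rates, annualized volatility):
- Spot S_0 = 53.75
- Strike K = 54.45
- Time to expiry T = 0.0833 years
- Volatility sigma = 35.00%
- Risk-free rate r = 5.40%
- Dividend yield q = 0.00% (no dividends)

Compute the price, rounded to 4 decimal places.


Answer: Price = 1.9541

Derivation:
d1 = (ln(S/K) + (r - q + 0.5*sigma^2) * T) / (sigma * sqrt(T)) = -0.03305273
d2 = d1 - sigma * sqrt(T) = -0.13406882
exp(-rT) = 0.99551190; exp(-qT) = 1.00000000
C = S_0 * exp(-qT) * N(d1) - K * exp(-rT) * N(d2)
N(d1) = 0.48681627; N(d2) = 0.44667408
C = 53.7500 * 1.00000000 * 0.48681627 - 54.4500 * 0.99551190 * 0.44667408 = 1.9541


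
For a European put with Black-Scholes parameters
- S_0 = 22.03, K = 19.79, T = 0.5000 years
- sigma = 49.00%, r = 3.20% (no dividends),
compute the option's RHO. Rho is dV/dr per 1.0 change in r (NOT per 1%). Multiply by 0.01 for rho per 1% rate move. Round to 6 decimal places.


d1 = 0.5288968272; d2 = 0.1824145044
phi(d1) = 0.3468702598; exp(-qT) = 1.0000000000; exp(-rT) = 0.9841273201
N(-d2) = 0.4276287219
Rho = -K*T*exp(-rT)*N(-d2) = -19.7900 * 0.5000 * 0.9841273201 * 0.4276287219 = -4.164223

Answer: Rho = -4.164223


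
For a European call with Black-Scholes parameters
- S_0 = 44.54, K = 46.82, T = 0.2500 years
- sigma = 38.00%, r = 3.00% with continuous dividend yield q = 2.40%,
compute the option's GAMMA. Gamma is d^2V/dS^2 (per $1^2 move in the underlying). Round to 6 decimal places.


Answer: Gamma = 0.046265

Derivation:
d1 = -0.1598568433; d2 = -0.3498568433
phi(d1) = 0.3938773792; exp(-qT) = 0.9940179641; exp(-rT) = 0.9925280548
Gamma = exp(-qT) * phi(d1) / (S * sigma * sqrt(T)) = 0.9940179641 * 0.3938773792 / (44.5400 * 0.3800 * 0.5000000000) = 0.046265


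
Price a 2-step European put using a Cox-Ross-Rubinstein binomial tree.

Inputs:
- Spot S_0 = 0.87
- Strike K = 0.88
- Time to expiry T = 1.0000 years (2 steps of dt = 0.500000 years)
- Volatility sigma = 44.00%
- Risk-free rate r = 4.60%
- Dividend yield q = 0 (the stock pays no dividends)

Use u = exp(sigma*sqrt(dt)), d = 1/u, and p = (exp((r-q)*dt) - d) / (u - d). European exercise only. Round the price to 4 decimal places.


dt = T/N = 0.500000
u = exp(sigma*sqrt(dt)) = 1.364963; d = 1/u = 0.732621
p = (exp((r-q)*dt) - d) / (u - d) = 0.459634
Discount per step: exp(-r*dt) = 0.977262
Stock lattice S(k, i) with i counting down-moves:
  k=0: S(0,0) = 0.8700
  k=1: S(1,0) = 1.1875; S(1,1) = 0.6374
  k=2: S(2,0) = 1.6209; S(2,1) = 0.8700; S(2,2) = 0.4670
Terminal payoffs V(N, i) = max(K - S_T, 0):
  V(2,0) = 0.000000; V(2,1) = 0.010000; V(2,2) = 0.413042
Backward induction: V(k, i) = exp(-r*dt) * [p * V(k+1, i) + (1-p) * V(k+1, i+1)].
  V(1,0) = exp(-r*dt) * [p*0.000000 + (1-p)*0.010000] = 0.005281
  V(1,1) = exp(-r*dt) * [p*0.010000 + (1-p)*0.413042] = 0.222611
  V(0,0) = exp(-r*dt) * [p*0.005281 + (1-p)*0.222611] = 0.119928

Answer: Price = V(0,0) = 0.1199


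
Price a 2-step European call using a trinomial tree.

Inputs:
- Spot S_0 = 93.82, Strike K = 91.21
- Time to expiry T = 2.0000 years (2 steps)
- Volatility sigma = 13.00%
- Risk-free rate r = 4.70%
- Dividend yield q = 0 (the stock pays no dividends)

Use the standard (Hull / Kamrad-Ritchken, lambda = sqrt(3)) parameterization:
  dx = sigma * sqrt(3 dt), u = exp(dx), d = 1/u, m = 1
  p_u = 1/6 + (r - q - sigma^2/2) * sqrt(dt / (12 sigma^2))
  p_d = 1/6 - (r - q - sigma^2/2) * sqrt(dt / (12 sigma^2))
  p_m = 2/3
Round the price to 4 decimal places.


dt = T/N = 1.000000; dx = sigma*sqrt(3*dt) = 0.225167
u = exp(dx) = 1.252531; d = 1/u = 0.798383
p_u = 0.252270, p_m = 0.666667, p_d = 0.081063
Discount per step: exp(-r*dt) = 0.954087
Stock lattice S(k, j) with j the centered position index:
  k=0: S(0,+0) = 93.8200
  k=1: S(1,-1) = 74.9043; S(1,+0) = 93.8200; S(1,+1) = 117.5125
  k=2: S(2,-2) = 59.8023; S(2,-1) = 74.9043; S(2,+0) = 93.8200; S(2,+1) = 117.5125; S(2,+2) = 147.1881
Terminal payoffs V(N, j) = max(S_T - K, 0):
  V(2,-2) = 0.000000; V(2,-1) = 0.000000; V(2,+0) = 2.610000; V(2,+1) = 26.302494; V(2,+2) = 55.978086
Backward induction: V(k, j) = exp(-r*dt) * [p_u * V(k+1, j+1) + p_m * V(k+1, j) + p_d * V(k+1, j-1)]
  V(1,-1) = exp(-r*dt) * [p_u*2.610000 + p_m*0.000000 + p_d*0.000000] = 0.628195
  V(1,+0) = exp(-r*dt) * [p_u*26.302494 + p_m*2.610000 + p_d*0.000000] = 7.990796
  V(1,+1) = exp(-r*dt) * [p_u*55.978086 + p_m*26.302494 + p_d*2.610000] = 30.405010
  V(0,+0) = exp(-r*dt) * [p_u*30.405010 + p_m*7.990796 + p_d*0.628195] = 12.449305

Answer: Price = V(0,0) = 12.4493


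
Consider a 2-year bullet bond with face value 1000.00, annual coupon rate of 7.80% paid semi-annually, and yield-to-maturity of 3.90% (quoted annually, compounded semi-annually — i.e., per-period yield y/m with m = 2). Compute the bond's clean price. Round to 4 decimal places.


Coupon per period c = face * coupon_rate / m = 39.000000
Periods per year m = 2; per-period yield y/m = 0.019500
Number of cashflows N = 4
Cashflows (t years, CF_t, discount factor 1/(1+y/m)^(m*t), PV):
  t = 0.5000: CF_t = 39.000000, DF = 0.980873, PV = 38.254046
  t = 1.0000: CF_t = 39.000000, DF = 0.962112, PV = 37.522360
  t = 1.5000: CF_t = 39.000000, DF = 0.943709, PV = 36.804669
  t = 2.0000: CF_t = 1039.000000, DF = 0.925659, PV = 961.759815
Price P = sum_t PV_t = 1074.340890

Answer: Price = 1074.3409


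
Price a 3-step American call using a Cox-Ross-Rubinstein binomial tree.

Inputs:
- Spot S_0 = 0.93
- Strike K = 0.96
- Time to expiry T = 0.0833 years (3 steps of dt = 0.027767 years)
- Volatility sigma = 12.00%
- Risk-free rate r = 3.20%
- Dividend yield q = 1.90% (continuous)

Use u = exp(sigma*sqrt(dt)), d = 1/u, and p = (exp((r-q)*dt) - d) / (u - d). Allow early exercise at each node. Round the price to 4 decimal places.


dt = T/N = 0.027767
u = exp(sigma*sqrt(dt)) = 1.020197; d = 1/u = 0.980203
p = (exp((r-q)*dt) - d) / (u - d) = 0.504028
Discount per step: exp(-r*dt) = 0.999112
Stock lattice S(k, i) with i counting down-moves:
  k=0: S(0,0) = 0.9300
  k=1: S(1,0) = 0.9488; S(1,1) = 0.9116
  k=2: S(2,0) = 0.9679; S(2,1) = 0.9300; S(2,2) = 0.8935
  k=3: S(3,0) = 0.9875; S(3,1) = 0.9488; S(3,2) = 0.9116; S(3,3) = 0.8759
Terminal payoffs V(N, i) = max(S_T - K, 0):
  V(3,0) = 0.027496; V(3,1) = 0.000000; V(3,2) = 0.000000; V(3,3) = 0.000000
Backward induction: V(k, i) = exp(-r*dt) * [p * V(k+1, i) + (1-p) * V(k+1, i+1)]; then take max(V_cont, immediate exercise) for American.
  V(2,0) = exp(-r*dt) * [p*0.027496 + (1-p)*0.000000] = 0.013847; exercise = 0.007946; V(2,0) = max -> 0.013847
  V(2,1) = exp(-r*dt) * [p*0.000000 + (1-p)*0.000000] = 0.000000; exercise = 0.000000; V(2,1) = max -> 0.000000
  V(2,2) = exp(-r*dt) * [p*0.000000 + (1-p)*0.000000] = 0.000000; exercise = 0.000000; V(2,2) = max -> 0.000000
  V(1,0) = exp(-r*dt) * [p*0.013847 + (1-p)*0.000000] = 0.006973; exercise = 0.000000; V(1,0) = max -> 0.006973
  V(1,1) = exp(-r*dt) * [p*0.000000 + (1-p)*0.000000] = 0.000000; exercise = 0.000000; V(1,1) = max -> 0.000000
  V(0,0) = exp(-r*dt) * [p*0.006973 + (1-p)*0.000000] = 0.003511; exercise = 0.000000; V(0,0) = max -> 0.003511

Answer: Price = V(0,0) = 0.0035


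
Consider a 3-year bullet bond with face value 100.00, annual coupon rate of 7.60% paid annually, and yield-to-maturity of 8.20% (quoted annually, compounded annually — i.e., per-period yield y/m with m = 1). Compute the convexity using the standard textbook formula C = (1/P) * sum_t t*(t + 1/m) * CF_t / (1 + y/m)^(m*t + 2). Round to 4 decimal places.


Answer: Convexity = 9.3028

Derivation:
Coupon per period c = face * coupon_rate / m = 7.600000
Periods per year m = 1; per-period yield y/m = 0.082000
Number of cashflows N = 3
Cashflows (t years, CF_t, discount factor 1/(1+y/m)^(m*t), PV):
  t = 1.0000: CF_t = 7.600000, DF = 0.924214, PV = 7.024030
  t = 2.0000: CF_t = 7.600000, DF = 0.854172, PV = 6.491709
  t = 3.0000: CF_t = 107.600000, DF = 0.789438, PV = 84.943566
Price P = sum_t PV_t = 98.459305
Convexity numerator sum_t t*(t + 1/m) * CF_t / (1+y/m)^(m*t + 2):
  t = 1.0000: term = 11.999463
  t = 2.0000: term = 33.270230
  t = 3.0000: term = 870.677283
Convexity = (1/P) * sum = 915.946976 / 98.459305 = 9.302797


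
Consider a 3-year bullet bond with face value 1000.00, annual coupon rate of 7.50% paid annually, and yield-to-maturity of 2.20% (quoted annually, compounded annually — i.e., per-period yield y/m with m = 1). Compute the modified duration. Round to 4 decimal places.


Answer: Modified duration = 2.7498

Derivation:
Coupon per period c = face * coupon_rate / m = 75.000000
Periods per year m = 1; per-period yield y/m = 0.022000
Number of cashflows N = 3
Cashflows (t years, CF_t, discount factor 1/(1+y/m)^(m*t), PV):
  t = 1.0000: CF_t = 75.000000, DF = 0.978474, PV = 73.385519
  t = 2.0000: CF_t = 75.000000, DF = 0.957411, PV = 71.805791
  t = 3.0000: CF_t = 1075.000000, DF = 0.936801, PV = 1007.060998
Price P = sum_t PV_t = 1152.252308
First compute Macaulay numerator sum_t t * PV_t:
  t * PV_t at t = 1.0000: 73.385519
  t * PV_t at t = 2.0000: 143.611582
  t * PV_t at t = 3.0000: 3021.182995
Macaulay duration D = 3238.180096 / 1152.252308 = 2.810305
Modified duration = D / (1 + y/m) = 2.810305 / (1 + 0.022000) = 2.749809


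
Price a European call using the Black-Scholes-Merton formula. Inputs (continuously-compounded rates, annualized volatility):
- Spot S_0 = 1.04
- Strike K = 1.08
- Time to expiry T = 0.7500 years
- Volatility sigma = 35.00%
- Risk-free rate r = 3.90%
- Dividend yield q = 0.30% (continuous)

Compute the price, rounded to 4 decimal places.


d1 = (ln(S/K) + (r - q + 0.5*sigma^2) * T) / (sigma * sqrt(T)) = 0.11612055
d2 = d1 - sigma * sqrt(T) = -0.18698834
exp(-rT) = 0.97117364; exp(-qT) = 0.99775253
C = S_0 * exp(-qT) * N(d1) - K * exp(-rT) * N(d2)
N(d1) = 0.54622150; N(d2) = 0.42583489
C = 1.0400 * 0.99775253 * 0.54622150 - 1.0800 * 0.97117364 * 0.42583489 = 0.1201

Answer: Price = 0.1201


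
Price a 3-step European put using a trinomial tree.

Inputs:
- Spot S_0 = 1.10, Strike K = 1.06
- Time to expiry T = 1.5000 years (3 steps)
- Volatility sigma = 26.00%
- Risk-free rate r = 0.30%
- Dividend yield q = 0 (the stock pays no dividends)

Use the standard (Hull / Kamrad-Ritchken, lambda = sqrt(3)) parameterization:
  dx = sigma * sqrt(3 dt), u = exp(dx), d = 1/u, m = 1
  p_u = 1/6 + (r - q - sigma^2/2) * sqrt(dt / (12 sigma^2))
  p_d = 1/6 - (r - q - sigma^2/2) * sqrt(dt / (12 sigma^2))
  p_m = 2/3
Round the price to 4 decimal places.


Answer: Price = V(0,0) = 0.1090

Derivation:
dt = T/N = 0.500000; dx = sigma*sqrt(3*dt) = 0.318434
u = exp(dx) = 1.374972; d = 1/u = 0.727287
p_u = 0.142486, p_m = 0.666667, p_d = 0.190848
Discount per step: exp(-r*dt) = 0.998501
Stock lattice S(k, j) with j the centered position index:
  k=0: S(0,+0) = 1.1000
  k=1: S(1,-1) = 0.8000; S(1,+0) = 1.1000; S(1,+1) = 1.5125
  k=2: S(2,-2) = 0.5818; S(2,-1) = 0.8000; S(2,+0) = 1.1000; S(2,+1) = 1.5125; S(2,+2) = 2.0796
  k=3: S(3,-3) = 0.4232; S(3,-2) = 0.5818; S(3,-1) = 0.8000; S(3,+0) = 1.1000; S(3,+1) = 1.5125; S(3,+2) = 2.0796; S(3,+3) = 2.8594
Terminal payoffs V(N, j) = max(K - S_T, 0):
  V(3,-3) = 0.636834; V(3,-2) = 0.478158; V(3,-1) = 0.259984; V(3,+0) = 0.000000; V(3,+1) = 0.000000; V(3,+2) = 0.000000; V(3,+3) = 0.000000
Backward induction: V(k, j) = exp(-r*dt) * [p_u * V(k+1, j+1) + p_m * V(k+1, j) + p_d * V(k+1, j-1)]
  V(2,-2) = exp(-r*dt) * [p_u*0.259984 + p_m*0.478158 + p_d*0.636834] = 0.476639
  V(2,-1) = exp(-r*dt) * [p_u*0.000000 + p_m*0.259984 + p_d*0.478158] = 0.264181
  V(2,+0) = exp(-r*dt) * [p_u*0.000000 + p_m*0.000000 + p_d*0.259984] = 0.049543
  V(2,+1) = exp(-r*dt) * [p_u*0.000000 + p_m*0.000000 + p_d*0.000000] = 0.000000
  V(2,+2) = exp(-r*dt) * [p_u*0.000000 + p_m*0.000000 + p_d*0.000000] = 0.000000
  V(1,-1) = exp(-r*dt) * [p_u*0.049543 + p_m*0.264181 + p_d*0.476639] = 0.273735
  V(1,+0) = exp(-r*dt) * [p_u*0.000000 + p_m*0.049543 + p_d*0.264181] = 0.083322
  V(1,+1) = exp(-r*dt) * [p_u*0.000000 + p_m*0.000000 + p_d*0.049543] = 0.009441
  V(0,+0) = exp(-r*dt) * [p_u*0.009441 + p_m*0.083322 + p_d*0.273735] = 0.108971


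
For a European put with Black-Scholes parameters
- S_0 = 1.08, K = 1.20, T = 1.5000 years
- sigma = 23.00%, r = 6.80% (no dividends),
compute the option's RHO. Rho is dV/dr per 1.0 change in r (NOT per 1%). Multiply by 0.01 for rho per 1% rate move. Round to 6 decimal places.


d1 = 0.1289158796; d2 = -0.1527754408
phi(d1) = 0.3956409444; exp(-qT) = 1.0000000000; exp(-rT) = 0.9030295517
N(-d2) = 0.5607123171
Rho = -K*T*exp(-rT)*N(-d2) = -1.2000 * 1.5000 * 0.9030295517 * 0.5607123171 = -0.911412

Answer: Rho = -0.911412


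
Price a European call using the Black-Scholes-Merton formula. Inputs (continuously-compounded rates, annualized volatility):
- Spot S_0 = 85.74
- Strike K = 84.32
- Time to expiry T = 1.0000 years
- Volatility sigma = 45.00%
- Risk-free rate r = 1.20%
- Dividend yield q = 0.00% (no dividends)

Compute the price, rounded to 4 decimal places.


d1 = (ln(S/K) + (r - q + 0.5*sigma^2) * T) / (sigma * sqrt(T)) = 0.28877861
d2 = d1 - sigma * sqrt(T) = -0.16122139
exp(-rT) = 0.98807171; exp(-qT) = 1.00000000
C = S_0 * exp(-qT) * N(d1) - K * exp(-rT) * N(d2)
N(d1) = 0.61362460; N(d2) = 0.43595952
C = 85.7400 * 1.00000000 * 0.61362460 - 84.3200 * 0.98807171 * 0.43595952 = 16.2906

Answer: Price = 16.2906


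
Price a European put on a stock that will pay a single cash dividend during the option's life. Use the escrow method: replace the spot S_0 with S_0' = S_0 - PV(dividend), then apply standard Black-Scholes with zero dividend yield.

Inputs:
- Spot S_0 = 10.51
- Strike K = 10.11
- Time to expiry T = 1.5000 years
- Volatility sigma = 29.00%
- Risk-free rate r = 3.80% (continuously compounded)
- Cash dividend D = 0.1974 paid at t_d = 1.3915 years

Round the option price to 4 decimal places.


Answer: Price = 1.0472

Derivation:
PV(D) = D * exp(-r * t_d) = 0.1974 * 0.94849667 = 0.18723324
S_0' = S_0 - PV(D) = 10.5100 - 0.18723324 = 10.32276676
d1 = (ln(S_0'/K) + (r + sigma^2/2)*T) / (sigma*sqrt(T)) = 0.39670975
d2 = d1 - sigma*sqrt(T) = 0.04153374
exp(-rT) = 0.94459407
N(-d1) = 0.34579075; N(-d2) = 0.48343520
P = K * exp(-rT) * N(-d2) - S_0' * N(-d1) = 10.1100 * 0.94459407 * 0.48343520 - 10.32276676 * 0.34579075 = 1.0472


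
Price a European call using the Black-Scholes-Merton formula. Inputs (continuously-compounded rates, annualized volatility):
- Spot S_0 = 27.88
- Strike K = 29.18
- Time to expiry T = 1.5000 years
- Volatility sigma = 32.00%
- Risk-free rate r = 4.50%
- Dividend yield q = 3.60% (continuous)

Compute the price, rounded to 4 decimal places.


d1 = (ln(S/K) + (r - q + 0.5*sigma^2) * T) / (sigma * sqrt(T)) = 0.11412082
d2 = d1 - sigma * sqrt(T) = -0.27779754
exp(-rT) = 0.93472772; exp(-qT) = 0.94743211
C = S_0 * exp(-qT) * N(d1) - K * exp(-rT) * N(d2)
N(d1) = 0.54542899; N(d2) = 0.39058389
C = 27.8800 * 0.94743211 * 0.54542899 - 29.1800 * 0.93472772 * 0.39058389 = 3.7539

Answer: Price = 3.7539


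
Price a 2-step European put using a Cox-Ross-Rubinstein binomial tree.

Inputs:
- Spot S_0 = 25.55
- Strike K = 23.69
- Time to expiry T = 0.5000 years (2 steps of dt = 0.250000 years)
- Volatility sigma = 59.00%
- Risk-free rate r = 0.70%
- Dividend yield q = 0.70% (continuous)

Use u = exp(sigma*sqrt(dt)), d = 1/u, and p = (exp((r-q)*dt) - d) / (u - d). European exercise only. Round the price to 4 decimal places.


dt = T/N = 0.250000
u = exp(sigma*sqrt(dt)) = 1.343126; d = 1/u = 0.744532
p = (exp((r-q)*dt) - d) / (u - d) = 0.426780
Discount per step: exp(-r*dt) = 0.998252
Stock lattice S(k, i) with i counting down-moves:
  k=0: S(0,0) = 25.5500
  k=1: S(1,0) = 34.3169; S(1,1) = 19.0228
  k=2: S(2,0) = 46.0919; S(2,1) = 25.5500; S(2,2) = 14.1631
Terminal payoffs V(N, i) = max(K - S_T, 0):
  V(2,0) = 0.000000; V(2,1) = 0.000000; V(2,2) = 9.526938
Backward induction: V(k, i) = exp(-r*dt) * [p * V(k+1, i) + (1-p) * V(k+1, i+1)].
  V(1,0) = exp(-r*dt) * [p*0.000000 + (1-p)*0.000000] = 0.000000
  V(1,1) = exp(-r*dt) * [p*0.000000 + (1-p)*9.526938] = 5.451481
  V(0,0) = exp(-r*dt) * [p*0.000000 + (1-p)*5.451481] = 3.119433

Answer: Price = V(0,0) = 3.1194


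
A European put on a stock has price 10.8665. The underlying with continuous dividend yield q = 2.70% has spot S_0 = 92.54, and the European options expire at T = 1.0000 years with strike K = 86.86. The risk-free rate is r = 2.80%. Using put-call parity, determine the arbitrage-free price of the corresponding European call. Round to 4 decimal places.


Answer: Call price = 16.4797

Derivation:
Put-call parity: C - P = S_0 * exp(-qT) - K * exp(-rT).
S_0 * exp(-qT) = 92.5400 * 0.97336124 = 90.07484929
K * exp(-rT) = 86.8600 * 0.97238837 = 84.46165354
C = P + S*exp(-qT) - K*exp(-rT)
C = 10.8665 + 90.07484929 - 84.46165354 = 16.4797


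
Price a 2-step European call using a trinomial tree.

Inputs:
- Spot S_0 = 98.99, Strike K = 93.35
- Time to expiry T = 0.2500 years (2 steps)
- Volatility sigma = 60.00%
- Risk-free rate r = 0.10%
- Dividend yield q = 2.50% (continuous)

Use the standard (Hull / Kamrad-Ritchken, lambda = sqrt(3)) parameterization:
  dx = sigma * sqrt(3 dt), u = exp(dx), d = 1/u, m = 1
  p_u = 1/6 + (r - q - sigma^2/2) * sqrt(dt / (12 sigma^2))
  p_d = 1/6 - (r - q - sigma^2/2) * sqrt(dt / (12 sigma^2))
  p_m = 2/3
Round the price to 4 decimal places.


Answer: Price = V(0,0) = 13.4980

Derivation:
dt = T/N = 0.125000; dx = sigma*sqrt(3*dt) = 0.367423
u = exp(dx) = 1.444009; d = 1/u = 0.692516
p_u = 0.131966, p_m = 0.666667, p_d = 0.201368
Discount per step: exp(-r*dt) = 0.999875
Stock lattice S(k, j) with j the centered position index:
  k=0: S(0,+0) = 98.9900
  k=1: S(1,-1) = 68.5522; S(1,+0) = 98.9900; S(1,+1) = 142.9425
  k=2: S(2,-2) = 47.4735; S(2,-1) = 68.5522; S(2,+0) = 98.9900; S(2,+1) = 142.9425; S(2,+2) = 206.4103
Terminal payoffs V(N, j) = max(S_T - K, 0):
  V(2,-2) = 0.000000; V(2,-1) = 0.000000; V(2,+0) = 5.640000; V(2,+1) = 49.592478; V(2,+2) = 113.060263
Backward induction: V(k, j) = exp(-r*dt) * [p_u * V(k+1, j+1) + p_m * V(k+1, j) + p_d * V(k+1, j-1)]
  V(1,-1) = exp(-r*dt) * [p_u*5.640000 + p_m*0.000000 + p_d*0.000000] = 0.744193
  V(1,+0) = exp(-r*dt) * [p_u*49.592478 + p_m*5.640000 + p_d*0.000000] = 10.303211
  V(1,+1) = exp(-r*dt) * [p_u*113.060263 + p_m*49.592478 + p_d*5.640000] = 49.111288
  V(0,+0) = exp(-r*dt) * [p_u*49.111288 + p_m*10.303211 + p_d*0.744193] = 13.497975


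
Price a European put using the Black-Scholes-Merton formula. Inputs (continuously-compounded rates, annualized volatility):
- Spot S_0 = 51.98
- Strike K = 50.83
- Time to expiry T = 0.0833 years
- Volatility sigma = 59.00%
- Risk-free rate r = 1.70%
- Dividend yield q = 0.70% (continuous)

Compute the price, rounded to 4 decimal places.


d1 = (ln(S/K) + (r - q + 0.5*sigma^2) * T) / (sigma * sqrt(T)) = 0.22141601
d2 = d1 - sigma * sqrt(T) = 0.05113175
exp(-rT) = 0.99858490; exp(-qT) = 0.99941707
P = K * exp(-rT) * N(-d2) - S_0 * exp(-qT) * N(-d1)
N(-d1) = 0.41238426; N(-d2) = 0.47961027
P = 50.8300 * 0.99858490 * 0.47961027 - 51.9800 * 0.99941707 * 0.41238426 = 2.9209

Answer: Price = 2.9209


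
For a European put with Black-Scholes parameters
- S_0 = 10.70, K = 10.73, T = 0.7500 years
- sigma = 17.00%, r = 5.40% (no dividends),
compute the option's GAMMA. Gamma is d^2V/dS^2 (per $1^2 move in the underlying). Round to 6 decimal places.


Answer: Gamma = 0.239853

Derivation:
d1 = 0.3296852400; d2 = 0.1824609214
phi(d1) = 0.3778399023; exp(-qT) = 1.0000000000; exp(-rT) = 0.9603091645
Gamma = exp(-qT) * phi(d1) / (S * sigma * sqrt(T)) = 1.0000000000 * 0.3778399023 / (10.7000 * 0.1700 * 0.8660254038) = 0.239853


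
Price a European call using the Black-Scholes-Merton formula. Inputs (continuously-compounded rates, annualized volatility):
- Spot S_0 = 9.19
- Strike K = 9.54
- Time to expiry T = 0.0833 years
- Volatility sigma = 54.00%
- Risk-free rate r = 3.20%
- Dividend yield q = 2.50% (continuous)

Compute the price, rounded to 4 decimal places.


Answer: Price = 0.4245

Derivation:
d1 = (ln(S/K) + (r - q + 0.5*sigma^2) * T) / (sigma * sqrt(T)) = -0.15815703
d2 = d1 - sigma * sqrt(T) = -0.31401042
exp(-rT) = 0.99733795; exp(-qT) = 0.99791967
C = S_0 * exp(-qT) * N(d1) - K * exp(-rT) * N(d2)
N(d1) = 0.43716653; N(d2) = 0.37675656
C = 9.1900 * 0.99791967 * 0.43716653 - 9.5400 * 0.99733795 * 0.37675656 = 0.4245


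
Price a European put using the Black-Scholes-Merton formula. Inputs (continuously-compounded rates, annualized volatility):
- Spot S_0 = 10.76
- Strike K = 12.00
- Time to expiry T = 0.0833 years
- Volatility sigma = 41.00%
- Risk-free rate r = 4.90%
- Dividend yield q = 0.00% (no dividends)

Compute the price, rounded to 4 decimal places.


Answer: Price = 1.3289

Derivation:
d1 = (ln(S/K) + (r - q + 0.5*sigma^2) * T) / (sigma * sqrt(T)) = -0.82806927
d2 = d1 - sigma * sqrt(T) = -0.94640240
exp(-rT) = 0.99592662; exp(-qT) = 1.00000000
P = K * exp(-rT) * N(-d2) - S_0 * exp(-qT) * N(-d1)
N(-d1) = 0.79618436; N(-d2) = 0.82802831
P = 12.0000 * 0.99592662 * 0.82802831 - 10.7600 * 1.00000000 * 0.79618436 = 1.3289


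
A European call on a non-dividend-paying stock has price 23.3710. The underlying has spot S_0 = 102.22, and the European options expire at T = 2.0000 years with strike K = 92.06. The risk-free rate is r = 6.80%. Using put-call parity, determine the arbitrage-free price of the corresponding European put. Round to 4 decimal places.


Put-call parity: C - P = S_0 * exp(-qT) - K * exp(-rT).
S_0 * exp(-qT) = 102.2200 * 1.00000000 = 102.22000000
K * exp(-rT) = 92.0600 * 0.87284263 = 80.35389275
P = C - S*exp(-qT) + K*exp(-rT)
P = 23.3710 - 102.22000000 + 80.35389275 = 1.5049

Answer: Put price = 1.5049


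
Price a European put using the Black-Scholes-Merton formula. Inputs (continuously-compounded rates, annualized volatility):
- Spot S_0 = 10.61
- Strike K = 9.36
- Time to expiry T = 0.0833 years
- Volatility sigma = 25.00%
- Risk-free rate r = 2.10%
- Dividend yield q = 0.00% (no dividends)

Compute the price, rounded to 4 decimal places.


d1 = (ln(S/K) + (r - q + 0.5*sigma^2) * T) / (sigma * sqrt(T)) = 1.79759211
d2 = d1 - sigma * sqrt(T) = 1.72543776
exp(-rT) = 0.99825223; exp(-qT) = 1.00000000
P = K * exp(-rT) * N(-d2) - S_0 * exp(-qT) * N(-d1)
N(-d1) = 0.03612084; N(-d2) = 0.04222431
P = 9.3600 * 0.99825223 * 0.04222431 - 10.6100 * 1.00000000 * 0.03612084 = 0.0113

Answer: Price = 0.0113


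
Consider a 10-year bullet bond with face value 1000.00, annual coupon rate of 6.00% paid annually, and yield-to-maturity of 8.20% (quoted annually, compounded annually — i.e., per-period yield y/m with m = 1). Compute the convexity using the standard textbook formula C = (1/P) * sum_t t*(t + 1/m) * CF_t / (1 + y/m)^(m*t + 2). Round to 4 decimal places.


Answer: Convexity = 64.5923

Derivation:
Coupon per period c = face * coupon_rate / m = 60.000000
Periods per year m = 1; per-period yield y/m = 0.082000
Number of cashflows N = 10
Cashflows (t years, CF_t, discount factor 1/(1+y/m)^(m*t), PV):
  t = 1.0000: CF_t = 60.000000, DF = 0.924214, PV = 55.452865
  t = 2.0000: CF_t = 60.000000, DF = 0.854172, PV = 51.250337
  t = 3.0000: CF_t = 60.000000, DF = 0.789438, PV = 47.366301
  t = 4.0000: CF_t = 60.000000, DF = 0.729610, PV = 43.776618
  t = 5.0000: CF_t = 60.000000, DF = 0.674316, PV = 40.458982
  t = 6.0000: CF_t = 60.000000, DF = 0.623213, PV = 37.392774
  t = 7.0000: CF_t = 60.000000, DF = 0.575982, PV = 34.558941
  t = 8.0000: CF_t = 60.000000, DF = 0.532331, PV = 31.939871
  t = 9.0000: CF_t = 60.000000, DF = 0.491988, PV = 29.519290
  t = 10.0000: CF_t = 1060.000000, DF = 0.454703, PV = 481.984706
Price P = sum_t PV_t = 853.700685
Convexity numerator sum_t t*(t + 1/m) * CF_t / (1+y/m)^(m*t + 2):
  t = 1.0000: term = 94.732601
  t = 2.0000: term = 262.659708
  t = 3.0000: term = 485.507779
  t = 4.0000: term = 747.855482
  t = 5.0000: term = 1036.768228
  t = 6.0000: term = 1341.474602
  t = 7.0000: term = 1653.080224
  t = 8.0000: term = 1964.315027
  t = 9.0000: term = 2269.310337
  t = 10.0000: term = 45286.777788
Convexity = (1/P) * sum = 55142.481777 / 853.700685 = 64.592289


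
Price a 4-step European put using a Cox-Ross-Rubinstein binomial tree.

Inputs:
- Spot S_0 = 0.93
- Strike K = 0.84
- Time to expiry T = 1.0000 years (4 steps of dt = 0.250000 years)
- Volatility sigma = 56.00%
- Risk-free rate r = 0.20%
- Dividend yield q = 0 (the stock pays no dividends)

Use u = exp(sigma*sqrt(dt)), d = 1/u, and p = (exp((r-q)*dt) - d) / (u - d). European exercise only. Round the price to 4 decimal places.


Answer: Price = V(0,0) = 0.1538

Derivation:
dt = T/N = 0.250000
u = exp(sigma*sqrt(dt)) = 1.323130; d = 1/u = 0.755784
p = (exp((r-q)*dt) - d) / (u - d) = 0.431335
Discount per step: exp(-r*dt) = 0.999500
Stock lattice S(k, i) with i counting down-moves:
  k=0: S(0,0) = 0.9300
  k=1: S(1,0) = 1.2305; S(1,1) = 0.7029
  k=2: S(2,0) = 1.6281; S(2,1) = 0.9300; S(2,2) = 0.5312
  k=3: S(3,0) = 2.1542; S(3,1) = 1.2305; S(3,2) = 0.7029; S(3,3) = 0.4015
  k=4: S(4,0) = 2.8503; S(4,1) = 1.6281; S(4,2) = 0.9300; S(4,3) = 0.5312; S(4,4) = 0.3034
Terminal payoffs V(N, i) = max(K - S_T, 0):
  V(4,0) = 0.000000; V(4,1) = 0.000000; V(4,2) = 0.000000; V(4,3) = 0.308776; V(4,4) = 0.536560
Backward induction: V(k, i) = exp(-r*dt) * [p * V(k+1, i) + (1-p) * V(k+1, i+1)].
  V(3,0) = exp(-r*dt) * [p*0.000000 + (1-p)*0.000000] = 0.000000
  V(3,1) = exp(-r*dt) * [p*0.000000 + (1-p)*0.000000] = 0.000000
  V(3,2) = exp(-r*dt) * [p*0.000000 + (1-p)*0.308776] = 0.175502
  V(3,3) = exp(-r*dt) * [p*0.308776 + (1-p)*0.536560] = 0.438089
  V(2,0) = exp(-r*dt) * [p*0.000000 + (1-p)*0.000000] = 0.000000
  V(2,1) = exp(-r*dt) * [p*0.000000 + (1-p)*0.175502] = 0.099752
  V(2,2) = exp(-r*dt) * [p*0.175502 + (1-p)*0.438089] = 0.324664
  V(1,0) = exp(-r*dt) * [p*0.000000 + (1-p)*0.099752] = 0.056697
  V(1,1) = exp(-r*dt) * [p*0.099752 + (1-p)*0.324664] = 0.227538
  V(0,0) = exp(-r*dt) * [p*0.056697 + (1-p)*0.227538] = 0.153771


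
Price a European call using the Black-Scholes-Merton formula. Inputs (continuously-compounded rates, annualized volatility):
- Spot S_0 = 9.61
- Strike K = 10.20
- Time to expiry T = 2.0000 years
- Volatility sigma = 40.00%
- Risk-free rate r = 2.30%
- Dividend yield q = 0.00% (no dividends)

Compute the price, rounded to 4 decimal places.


d1 = (ln(S/K) + (r - q + 0.5*sigma^2) * T) / (sigma * sqrt(T)) = 0.25883025
d2 = d1 - sigma * sqrt(T) = -0.30685517
exp(-rT) = 0.95504196; exp(-qT) = 1.00000000
C = S_0 * exp(-qT) * N(d1) - K * exp(-rT) * N(d2)
N(d1) = 0.60211689; N(d2) = 0.37947681
C = 9.6100 * 1.00000000 * 0.60211689 - 10.2000 * 0.95504196 * 0.37947681 = 2.0897

Answer: Price = 2.0897


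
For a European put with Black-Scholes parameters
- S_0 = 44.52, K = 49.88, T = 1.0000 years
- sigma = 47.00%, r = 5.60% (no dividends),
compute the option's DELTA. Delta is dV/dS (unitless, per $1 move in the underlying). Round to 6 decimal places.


Answer: Delta = -0.455303

Derivation:
d1 = 0.1122732034; d2 = -0.3577267966
phi(d1) = 0.3964357994; exp(-qT) = 1.0000000000; exp(-rT) = 0.9455391359
N(-d1) = 0.4553033940
Delta = -exp(-qT) * N(-d1) = -1.0000000000 * 0.4553033940 = -0.455303


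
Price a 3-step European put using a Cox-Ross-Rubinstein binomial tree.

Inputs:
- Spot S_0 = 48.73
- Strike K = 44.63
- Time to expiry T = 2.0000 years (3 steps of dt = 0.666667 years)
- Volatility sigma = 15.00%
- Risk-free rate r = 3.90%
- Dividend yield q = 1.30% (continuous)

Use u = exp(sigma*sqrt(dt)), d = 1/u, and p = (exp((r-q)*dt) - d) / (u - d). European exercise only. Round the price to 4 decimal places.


Answer: Price = V(0,0) = 1.4562

Derivation:
dt = T/N = 0.666667
u = exp(sigma*sqrt(dt)) = 1.130290; d = 1/u = 0.884728
p = (exp((r-q)*dt) - d) / (u - d) = 0.540621
Discount per step: exp(-r*dt) = 0.974335
Stock lattice S(k, i) with i counting down-moves:
  k=0: S(0,0) = 48.7300
  k=1: S(1,0) = 55.0790; S(1,1) = 43.1128
  k=2: S(2,0) = 62.2553; S(2,1) = 48.7300; S(2,2) = 38.1431
  k=3: S(3,0) = 70.3666; S(3,1) = 55.0790; S(3,2) = 43.1128; S(3,3) = 33.7463
Terminal payoffs V(N, i) = max(K - S_T, 0):
  V(3,0) = 0.000000; V(3,1) = 0.000000; V(3,2) = 1.517181; V(3,3) = 10.883679
Backward induction: V(k, i) = exp(-r*dt) * [p * V(k+1, i) + (1-p) * V(k+1, i+1)].
  V(2,0) = exp(-r*dt) * [p*0.000000 + (1-p)*0.000000] = 0.000000
  V(2,1) = exp(-r*dt) * [p*0.000000 + (1-p)*1.517181] = 0.679073
  V(2,2) = exp(-r*dt) * [p*1.517181 + (1-p)*10.883679] = 5.670582
  V(1,0) = exp(-r*dt) * [p*0.000000 + (1-p)*0.679073] = 0.303946
  V(1,1) = exp(-r*dt) * [p*0.679073 + (1-p)*5.670582] = 2.895788
  V(0,0) = exp(-r*dt) * [p*0.303946 + (1-p)*2.895788] = 1.456224


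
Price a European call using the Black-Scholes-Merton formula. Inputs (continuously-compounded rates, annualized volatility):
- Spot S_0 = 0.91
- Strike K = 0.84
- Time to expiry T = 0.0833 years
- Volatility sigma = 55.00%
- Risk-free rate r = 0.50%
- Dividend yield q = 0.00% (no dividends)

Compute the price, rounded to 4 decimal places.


d1 = (ln(S/K) + (r - q + 0.5*sigma^2) * T) / (sigma * sqrt(T)) = 0.58623275
d2 = d1 - sigma * sqrt(T) = 0.42749318
exp(-rT) = 0.99958359; exp(-qT) = 1.00000000
C = S_0 * exp(-qT) * N(d1) - K * exp(-rT) * N(d2)
N(d1) = 0.72114044; N(d2) = 0.66548993
C = 0.9100 * 1.00000000 * 0.72114044 - 0.8400 * 0.99958359 * 0.66548993 = 0.0975

Answer: Price = 0.0975


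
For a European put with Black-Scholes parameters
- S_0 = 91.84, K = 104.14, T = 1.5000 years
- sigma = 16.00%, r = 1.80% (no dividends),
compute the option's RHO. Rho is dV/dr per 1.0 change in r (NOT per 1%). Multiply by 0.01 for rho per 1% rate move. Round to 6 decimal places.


d1 = -0.4056365994; d2 = -0.6015957788
phi(d1) = 0.3674349222; exp(-qT) = 1.0000000000; exp(-rT) = 0.9733612415
N(-d2) = 0.7262783803
Rho = -K*T*exp(-rT)*N(-d2) = -104.1400 * 1.5000 * 0.9733612415 * 0.7262783803 = -110.429727

Answer: Rho = -110.429727


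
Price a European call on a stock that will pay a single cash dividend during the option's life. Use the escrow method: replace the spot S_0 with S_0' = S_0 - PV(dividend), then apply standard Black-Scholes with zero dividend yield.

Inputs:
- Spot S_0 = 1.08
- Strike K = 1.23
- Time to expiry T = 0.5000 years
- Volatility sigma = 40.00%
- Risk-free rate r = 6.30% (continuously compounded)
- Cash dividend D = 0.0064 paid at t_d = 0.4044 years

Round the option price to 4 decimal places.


PV(D) = D * exp(-r * t_d) = 0.0064 * 0.97484461 = 0.00623901
S_0' = S_0 - PV(D) = 1.0800 - 0.00623901 = 1.07376099
d1 = (ln(S_0'/K) + (r + sigma^2/2)*T) / (sigma*sqrt(T)) = -0.22750007
d2 = d1 - sigma*sqrt(T) = -0.51034278
exp(-rT) = 0.96899096
N(d1) = 0.41001746; N(d2) = 0.30490567
C = S_0' * N(d1) - K * exp(-rT) * N(d2) = 1.07376099 * 0.41001746 - 1.2300 * 0.96899096 * 0.30490567 = 0.0769

Answer: Price = 0.0769


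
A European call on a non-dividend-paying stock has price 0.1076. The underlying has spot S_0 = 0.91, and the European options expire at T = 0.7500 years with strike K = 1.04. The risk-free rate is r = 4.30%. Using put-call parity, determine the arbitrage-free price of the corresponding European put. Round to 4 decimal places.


Answer: Put price = 0.2046

Derivation:
Put-call parity: C - P = S_0 * exp(-qT) - K * exp(-rT).
S_0 * exp(-qT) = 0.9100 * 1.00000000 = 0.91000000
K * exp(-rT) = 1.0400 * 0.96826449 = 1.00699507
P = C - S*exp(-qT) + K*exp(-rT)
P = 0.1076 - 0.91000000 + 1.00699507 = 0.2046


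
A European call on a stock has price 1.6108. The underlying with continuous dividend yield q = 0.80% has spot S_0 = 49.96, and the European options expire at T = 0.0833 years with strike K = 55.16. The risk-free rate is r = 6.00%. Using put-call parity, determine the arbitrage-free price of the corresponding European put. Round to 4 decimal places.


Put-call parity: C - P = S_0 * exp(-qT) - K * exp(-rT).
S_0 * exp(-qT) = 49.9600 * 0.99933382 = 49.92671775
K * exp(-rT) = 55.1600 * 0.99501447 = 54.88499812
P = C - S*exp(-qT) + K*exp(-rT)
P = 1.6108 - 49.92671775 + 54.88499812 = 6.5691

Answer: Put price = 6.5691


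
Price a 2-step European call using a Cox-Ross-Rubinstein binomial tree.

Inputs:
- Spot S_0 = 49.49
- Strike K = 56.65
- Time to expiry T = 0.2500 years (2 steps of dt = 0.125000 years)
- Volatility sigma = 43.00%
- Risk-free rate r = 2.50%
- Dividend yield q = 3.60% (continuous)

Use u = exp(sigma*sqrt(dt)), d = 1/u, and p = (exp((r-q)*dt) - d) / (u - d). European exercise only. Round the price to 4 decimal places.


dt = T/N = 0.125000
u = exp(sigma*sqrt(dt)) = 1.164193; d = 1/u = 0.858964
p = (exp((r-q)*dt) - d) / (u - d) = 0.457564
Discount per step: exp(-r*dt) = 0.996880
Stock lattice S(k, i) with i counting down-moves:
  k=0: S(0,0) = 49.4900
  k=1: S(1,0) = 57.6159; S(1,1) = 42.5101
  k=2: S(2,0) = 67.0760; S(2,1) = 49.4900; S(2,2) = 36.5147
Terminal payoffs V(N, i) = max(S_T - K, 0):
  V(2,0) = 10.426016; V(2,1) = 0.000000; V(2,2) = 0.000000
Backward induction: V(k, i) = exp(-r*dt) * [p * V(k+1, i) + (1-p) * V(k+1, i+1)].
  V(1,0) = exp(-r*dt) * [p*10.426016 + (1-p)*0.000000] = 4.755688
  V(1,1) = exp(-r*dt) * [p*0.000000 + (1-p)*0.000000] = 0.000000
  V(0,0) = exp(-r*dt) * [p*4.755688 + (1-p)*0.000000] = 2.169244

Answer: Price = V(0,0) = 2.1692


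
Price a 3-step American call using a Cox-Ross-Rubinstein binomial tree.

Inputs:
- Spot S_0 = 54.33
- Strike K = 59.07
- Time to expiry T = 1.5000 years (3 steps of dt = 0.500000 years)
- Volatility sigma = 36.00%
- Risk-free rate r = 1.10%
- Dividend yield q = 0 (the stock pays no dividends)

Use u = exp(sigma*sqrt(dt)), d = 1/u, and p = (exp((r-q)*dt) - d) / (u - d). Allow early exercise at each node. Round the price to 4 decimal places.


dt = T/N = 0.500000
u = exp(sigma*sqrt(dt)) = 1.289892; d = 1/u = 0.775259
p = (exp((r-q)*dt) - d) / (u - d) = 0.447418
Discount per step: exp(-r*dt) = 0.994515
Stock lattice S(k, i) with i counting down-moves:
  k=0: S(0,0) = 54.3300
  k=1: S(1,0) = 70.0798; S(1,1) = 42.1198
  k=2: S(2,0) = 90.3954; S(2,1) = 54.3300; S(2,2) = 32.6537
  k=3: S(3,0) = 116.6003; S(3,1) = 70.0798; S(3,2) = 42.1198; S(3,3) = 25.3151
Terminal payoffs V(N, i) = max(S_T - K, 0):
  V(3,0) = 57.530304; V(3,1) = 11.009829; V(3,2) = 0.000000; V(3,3) = 0.000000
Backward induction: V(k, i) = exp(-r*dt) * [p * V(k+1, i) + (1-p) * V(k+1, i+1)]; then take max(V_cont, immediate exercise) for American.
  V(2,0) = exp(-r*dt) * [p*57.530304 + (1-p)*11.009829] = 31.649399; exercise = 31.325406; V(2,0) = max -> 31.649399
  V(2,1) = exp(-r*dt) * [p*11.009829 + (1-p)*0.000000] = 4.898982; exercise = 0.000000; V(2,1) = max -> 4.898982
  V(2,2) = exp(-r*dt) * [p*0.000000 + (1-p)*0.000000] = 0.000000; exercise = 0.000000; V(2,2) = max -> 0.000000
  V(1,0) = exp(-r*dt) * [p*31.649399 + (1-p)*4.898982] = 16.775096; exercise = 11.009829; V(1,0) = max -> 16.775096
  V(1,1) = exp(-r*dt) * [p*4.898982 + (1-p)*0.000000] = 2.179873; exercise = 0.000000; V(1,1) = max -> 2.179873
  V(0,0) = exp(-r*dt) * [p*16.775096 + (1-p)*2.179873] = 8.662272; exercise = 0.000000; V(0,0) = max -> 8.662272

Answer: Price = V(0,0) = 8.6623
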